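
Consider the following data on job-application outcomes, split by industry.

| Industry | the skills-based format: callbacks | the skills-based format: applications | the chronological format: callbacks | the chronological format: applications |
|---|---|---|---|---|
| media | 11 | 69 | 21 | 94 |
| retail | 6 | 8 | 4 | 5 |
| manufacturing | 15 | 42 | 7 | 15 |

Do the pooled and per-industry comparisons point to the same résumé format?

Media: the skills-based format 11/69 = 15.9%, the chronological format 21/94 = 22.3% → the chronological format
Retail: the skills-based format 6/8 = 75.0%, the chronological format 4/5 = 80.0% → the chronological format
Manufacturing: the skills-based format 15/42 = 35.7%, the chronological format 7/15 = 46.7% → the chronological format
Overall: the skills-based format 32/119 = 26.9%, the chronological format 32/114 = 28.1% → the chronological format
The chronological format wins overall and in every industry group — no reversal.

Yes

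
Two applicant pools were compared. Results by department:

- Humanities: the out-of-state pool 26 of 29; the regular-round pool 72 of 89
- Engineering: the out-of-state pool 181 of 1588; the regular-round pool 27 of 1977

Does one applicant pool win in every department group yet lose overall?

No

Humanities: the out-of-state pool 26/29 = 89.7%, the regular-round pool 72/89 = 80.9% → the out-of-state pool
Engineering: the out-of-state pool 181/1588 = 11.4%, the regular-round pool 27/1977 = 1.4% → the out-of-state pool
Overall: the out-of-state pool 207/1617 = 12.8%, the regular-round pool 99/2066 = 4.8% → the out-of-state pool
The out-of-state pool wins overall and in every department group — no reversal.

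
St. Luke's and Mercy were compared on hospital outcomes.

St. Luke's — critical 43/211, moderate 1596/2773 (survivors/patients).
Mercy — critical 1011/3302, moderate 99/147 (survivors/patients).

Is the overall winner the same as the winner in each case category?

No

Critical: St. Luke's 43/211 = 20.4%, Mercy 1011/3302 = 30.6% → Mercy
Moderate: St. Luke's 1596/2773 = 57.6%, Mercy 99/147 = 67.3% → Mercy
Overall: St. Luke's 1639/2984 = 54.9%, Mercy 1110/3449 = 32.2% → St. Luke's
Mercy wins each case group but St. Luke's wins overall — the comparison reverses. Mercy's patients skew toward critical, which has a lower base rate.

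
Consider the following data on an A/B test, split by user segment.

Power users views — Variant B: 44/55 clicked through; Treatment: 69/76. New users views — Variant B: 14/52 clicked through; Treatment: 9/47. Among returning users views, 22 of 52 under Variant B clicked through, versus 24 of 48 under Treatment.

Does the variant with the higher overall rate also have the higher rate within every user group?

Power users: Variant B 44/55 = 80.0%, Treatment 69/76 = 90.8% → Treatment
New users: Variant B 14/52 = 26.9%, Treatment 9/47 = 19.1% → Variant B
Returning users: Variant B 22/52 = 42.3%, Treatment 24/48 = 50.0% → Treatment
Overall: Variant B 80/159 = 50.3%, Treatment 102/171 = 59.6% → Treatment
Neither sweeps: Variant B wins 1 of 3 groups, Treatment wins 2. Treatment wins overall but not every group — no Simpson reversal.

No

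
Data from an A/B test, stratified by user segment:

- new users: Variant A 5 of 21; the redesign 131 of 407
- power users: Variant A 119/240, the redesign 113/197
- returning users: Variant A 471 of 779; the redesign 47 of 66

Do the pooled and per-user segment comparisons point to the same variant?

No

New users: Variant A 5/21 = 23.8%, the redesign 131/407 = 32.2% → the redesign
Power users: Variant A 119/240 = 49.6%, the redesign 113/197 = 57.4% → the redesign
Returning users: Variant A 471/779 = 60.5%, the redesign 47/66 = 71.2% → the redesign
Overall: Variant A 595/1040 = 57.2%, the redesign 291/670 = 43.4% → Variant A
The redesign wins each user group but Variant A wins overall — the comparison reverses. The redesign's views skew toward new users, which has a lower base rate.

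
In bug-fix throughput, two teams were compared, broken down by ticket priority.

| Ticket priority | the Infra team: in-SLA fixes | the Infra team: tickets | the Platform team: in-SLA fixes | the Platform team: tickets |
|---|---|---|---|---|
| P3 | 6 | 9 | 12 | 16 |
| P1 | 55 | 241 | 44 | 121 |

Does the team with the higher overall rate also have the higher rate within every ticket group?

P3: the Infra team 6/9 = 66.7%, the Platform team 12/16 = 75.0% → the Platform team
P1: the Infra team 55/241 = 22.8%, the Platform team 44/121 = 36.4% → the Platform team
Overall: the Infra team 61/250 = 24.4%, the Platform team 56/137 = 40.9% → the Platform team
The Platform team wins overall and in every ticket group — no reversal.

Yes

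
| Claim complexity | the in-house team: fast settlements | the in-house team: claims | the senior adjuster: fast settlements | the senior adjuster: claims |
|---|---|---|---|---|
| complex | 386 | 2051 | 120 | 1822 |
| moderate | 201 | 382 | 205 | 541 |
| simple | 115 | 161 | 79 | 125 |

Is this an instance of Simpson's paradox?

No

Complex: the in-house team 386/2051 = 18.8%, the senior adjuster 120/1822 = 6.6% → the in-house team
Moderate: the in-house team 201/382 = 52.6%, the senior adjuster 205/541 = 37.9% → the in-house team
Simple: the in-house team 115/161 = 71.4%, the senior adjuster 79/125 = 63.2% → the in-house team
Overall: the in-house team 702/2594 = 27.1%, the senior adjuster 404/2488 = 16.2% → the in-house team
The in-house team wins overall and in every claim group — no reversal.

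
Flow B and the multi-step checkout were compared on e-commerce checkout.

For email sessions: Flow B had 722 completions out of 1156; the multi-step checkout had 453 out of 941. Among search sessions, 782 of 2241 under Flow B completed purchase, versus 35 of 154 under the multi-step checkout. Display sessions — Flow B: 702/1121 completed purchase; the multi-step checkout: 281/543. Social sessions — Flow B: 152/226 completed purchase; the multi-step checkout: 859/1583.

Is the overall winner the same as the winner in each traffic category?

Email: Flow B 722/1156 = 62.5%, the multi-step checkout 453/941 = 48.1% → Flow B
Search: Flow B 782/2241 = 34.9%, the multi-step checkout 35/154 = 22.7% → Flow B
Display: Flow B 702/1121 = 62.6%, the multi-step checkout 281/543 = 51.7% → Flow B
Social: Flow B 152/226 = 67.3%, the multi-step checkout 859/1583 = 54.3% → Flow B
Overall: Flow B 2358/4744 = 49.7%, the multi-step checkout 1628/3221 = 50.5% → the multi-step checkout
Flow B wins each traffic group but the multi-step checkout wins overall — the comparison reverses. Flow B's sessions skew toward search, which has a lower base rate.

No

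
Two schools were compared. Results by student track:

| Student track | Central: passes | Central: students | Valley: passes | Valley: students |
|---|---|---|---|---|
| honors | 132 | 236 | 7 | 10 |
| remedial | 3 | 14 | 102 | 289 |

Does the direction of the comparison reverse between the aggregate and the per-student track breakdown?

Yes

Honors: Central 132/236 = 55.9%, Valley 7/10 = 70.0% → Valley
Remedial: Central 3/14 = 21.4%, Valley 102/289 = 35.3% → Valley
Overall: Central 135/250 = 54.0%, Valley 109/299 = 36.5% → Central
Valley wins each student group but Central wins overall — the comparison reverses. Valley's students skew toward remedial, which has a lower base rate.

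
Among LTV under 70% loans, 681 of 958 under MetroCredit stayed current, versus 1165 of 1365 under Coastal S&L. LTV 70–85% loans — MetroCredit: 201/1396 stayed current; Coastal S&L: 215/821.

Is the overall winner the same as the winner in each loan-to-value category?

LTV under 70%: MetroCredit 681/958 = 71.1%, Coastal S&L 1165/1365 = 85.3% → Coastal S&L
LTV 70–85%: MetroCredit 201/1396 = 14.4%, Coastal S&L 215/821 = 26.2% → Coastal S&L
Overall: MetroCredit 882/2354 = 37.5%, Coastal S&L 1380/2186 = 63.1% → Coastal S&L
Coastal S&L wins overall and in every loan-to-value group — no reversal.

Yes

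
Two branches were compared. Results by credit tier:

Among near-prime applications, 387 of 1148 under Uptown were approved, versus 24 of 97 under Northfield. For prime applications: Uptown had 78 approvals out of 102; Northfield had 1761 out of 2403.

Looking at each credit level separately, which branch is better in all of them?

Uptown

Near-prime: Uptown 387/1148 = 33.7%, Northfield 24/97 = 24.7% → Uptown
Prime: Uptown 78/102 = 76.5%, Northfield 1761/2403 = 73.3% → Uptown
Uptown has the higher rate in both groups.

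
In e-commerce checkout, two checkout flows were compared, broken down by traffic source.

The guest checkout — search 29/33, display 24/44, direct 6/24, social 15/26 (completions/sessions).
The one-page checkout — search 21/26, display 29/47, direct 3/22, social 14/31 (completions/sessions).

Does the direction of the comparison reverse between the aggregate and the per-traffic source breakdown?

Search: the guest checkout 29/33 = 87.9%, the one-page checkout 21/26 = 80.8% → the guest checkout
Display: the guest checkout 24/44 = 54.5%, the one-page checkout 29/47 = 61.7% → the one-page checkout
Direct: the guest checkout 6/24 = 25.0%, the one-page checkout 3/22 = 13.6% → the guest checkout
Social: the guest checkout 15/26 = 57.7%, the one-page checkout 14/31 = 45.2% → the guest checkout
Overall: the guest checkout 74/127 = 58.3%, the one-page checkout 67/126 = 53.2% → the guest checkout
Neither sweeps: the guest checkout wins 3 of 4 groups, the one-page checkout wins 1. The guest checkout wins overall but not every group — no Simpson reversal.

No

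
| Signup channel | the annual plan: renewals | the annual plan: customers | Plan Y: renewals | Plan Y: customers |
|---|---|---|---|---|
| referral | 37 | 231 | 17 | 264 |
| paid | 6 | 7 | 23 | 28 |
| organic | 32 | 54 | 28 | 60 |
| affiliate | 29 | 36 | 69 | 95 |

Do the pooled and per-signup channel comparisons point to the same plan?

Yes

Referral: the annual plan 37/231 = 16.0%, Plan Y 17/264 = 6.4% → the annual plan
Paid: the annual plan 6/7 = 85.7%, Plan Y 23/28 = 82.1% → the annual plan
Organic: the annual plan 32/54 = 59.3%, Plan Y 28/60 = 46.7% → the annual plan
Affiliate: the annual plan 29/36 = 80.6%, Plan Y 69/95 = 72.6% → the annual plan
Overall: the annual plan 104/328 = 31.7%, Plan Y 137/447 = 30.6% → the annual plan
The annual plan wins overall and in every signup group — no reversal.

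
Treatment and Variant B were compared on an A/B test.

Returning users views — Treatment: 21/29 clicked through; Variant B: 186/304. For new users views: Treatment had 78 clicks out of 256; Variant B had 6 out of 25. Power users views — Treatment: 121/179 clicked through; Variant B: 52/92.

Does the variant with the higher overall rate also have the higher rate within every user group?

No

Returning users: Treatment 21/29 = 72.4%, Variant B 186/304 = 61.2% → Treatment
New users: Treatment 78/256 = 30.5%, Variant B 6/25 = 24.0% → Treatment
Power users: Treatment 121/179 = 67.6%, Variant B 52/92 = 56.5% → Treatment
Overall: Treatment 220/464 = 47.4%, Variant B 244/421 = 58.0% → Variant B
Treatment wins each user group but Variant B wins overall — the comparison reverses. Treatment's views skew toward new users, which has a lower base rate.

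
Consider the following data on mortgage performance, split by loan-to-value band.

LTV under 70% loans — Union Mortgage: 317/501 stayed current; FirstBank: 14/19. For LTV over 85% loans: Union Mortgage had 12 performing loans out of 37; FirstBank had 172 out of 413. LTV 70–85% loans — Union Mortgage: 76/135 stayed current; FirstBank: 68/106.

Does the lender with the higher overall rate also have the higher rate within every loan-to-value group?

LTV under 70%: Union Mortgage 317/501 = 63.3%, FirstBank 14/19 = 73.7% → FirstBank
LTV over 85%: Union Mortgage 12/37 = 32.4%, FirstBank 172/413 = 41.6% → FirstBank
LTV 70–85%: Union Mortgage 76/135 = 56.3%, FirstBank 68/106 = 64.2% → FirstBank
Overall: Union Mortgage 405/673 = 60.2%, FirstBank 254/538 = 47.2% → Union Mortgage
FirstBank wins each loan-to-value group but Union Mortgage wins overall — the comparison reverses. FirstBank's loans skew toward LTV over 85%, which has a lower base rate.

No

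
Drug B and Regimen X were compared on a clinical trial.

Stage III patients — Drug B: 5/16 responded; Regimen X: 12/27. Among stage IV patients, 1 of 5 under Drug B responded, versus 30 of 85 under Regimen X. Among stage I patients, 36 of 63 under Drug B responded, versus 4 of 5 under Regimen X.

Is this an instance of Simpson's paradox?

Stage III: Drug B 5/16 = 31.2%, Regimen X 12/27 = 44.4% → Regimen X
Stage IV: Drug B 1/5 = 20.0%, Regimen X 30/85 = 35.3% → Regimen X
Stage I: Drug B 36/63 = 57.1%, Regimen X 4/5 = 80.0% → Regimen X
Overall: Drug B 42/84 = 50.0%, Regimen X 46/117 = 39.3% → Drug B
Regimen X wins each disease group but Drug B wins overall — the comparison reverses. Regimen X's patients skew toward stage IV, which has a lower base rate.

Yes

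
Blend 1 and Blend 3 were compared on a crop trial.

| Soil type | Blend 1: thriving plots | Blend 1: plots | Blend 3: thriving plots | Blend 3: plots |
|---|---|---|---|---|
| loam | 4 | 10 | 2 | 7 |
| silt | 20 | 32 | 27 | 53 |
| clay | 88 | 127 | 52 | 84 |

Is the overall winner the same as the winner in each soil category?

Yes

Loam: Blend 1 4/10 = 40.0%, Blend 3 2/7 = 28.6% → Blend 1
Silt: Blend 1 20/32 = 62.5%, Blend 3 27/53 = 50.9% → Blend 1
Clay: Blend 1 88/127 = 69.3%, Blend 3 52/84 = 61.9% → Blend 1
Overall: Blend 1 112/169 = 66.3%, Blend 3 81/144 = 56.2% → Blend 1
Blend 1 wins overall and in every soil group — no reversal.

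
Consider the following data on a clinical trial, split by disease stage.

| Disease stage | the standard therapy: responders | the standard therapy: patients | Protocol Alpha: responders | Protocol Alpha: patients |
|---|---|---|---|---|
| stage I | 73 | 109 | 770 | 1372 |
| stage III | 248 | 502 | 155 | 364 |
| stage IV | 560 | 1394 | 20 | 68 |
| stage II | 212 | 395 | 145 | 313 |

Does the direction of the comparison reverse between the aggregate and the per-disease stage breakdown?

Stage I: the standard therapy 73/109 = 67.0%, Protocol Alpha 770/1372 = 56.1% → the standard therapy
Stage III: the standard therapy 248/502 = 49.4%, Protocol Alpha 155/364 = 42.6% → the standard therapy
Stage IV: the standard therapy 560/1394 = 40.2%, Protocol Alpha 20/68 = 29.4% → the standard therapy
Stage II: the standard therapy 212/395 = 53.7%, Protocol Alpha 145/313 = 46.3% → the standard therapy
Overall: the standard therapy 1093/2400 = 45.5%, Protocol Alpha 1090/2117 = 51.5% → Protocol Alpha
The standard therapy wins each disease group but Protocol Alpha wins overall — the comparison reverses. The standard therapy's patients skew toward stage IV, which has a lower base rate.

Yes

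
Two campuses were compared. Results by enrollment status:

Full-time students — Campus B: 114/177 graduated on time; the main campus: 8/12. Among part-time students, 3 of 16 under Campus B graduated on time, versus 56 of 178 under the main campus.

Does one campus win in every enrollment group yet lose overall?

Full-time: Campus B 114/177 = 64.4%, the main campus 8/12 = 66.7% → the main campus
Part-time: Campus B 3/16 = 18.8%, the main campus 56/178 = 31.5% → the main campus
Overall: Campus B 117/193 = 60.6%, the main campus 64/190 = 33.7% → Campus B
The main campus wins each enrollment group but Campus B wins overall — the comparison reverses. The main campus's students skew toward part-time, which has a lower base rate.

Yes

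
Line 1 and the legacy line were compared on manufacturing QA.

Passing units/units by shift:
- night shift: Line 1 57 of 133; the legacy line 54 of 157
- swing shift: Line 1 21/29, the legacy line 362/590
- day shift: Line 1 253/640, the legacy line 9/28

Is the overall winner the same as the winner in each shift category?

No

Night shift: Line 1 57/133 = 42.9%, the legacy line 54/157 = 34.4% → Line 1
Swing shift: Line 1 21/29 = 72.4%, the legacy line 362/590 = 61.4% → Line 1
Day shift: Line 1 253/640 = 39.5%, the legacy line 9/28 = 32.1% → Line 1
Overall: Line 1 331/802 = 41.3%, the legacy line 425/775 = 54.8% → the legacy line
Line 1 wins each shift group but the legacy line wins overall — the comparison reverses. Line 1's units skew toward day shift, which has a lower base rate.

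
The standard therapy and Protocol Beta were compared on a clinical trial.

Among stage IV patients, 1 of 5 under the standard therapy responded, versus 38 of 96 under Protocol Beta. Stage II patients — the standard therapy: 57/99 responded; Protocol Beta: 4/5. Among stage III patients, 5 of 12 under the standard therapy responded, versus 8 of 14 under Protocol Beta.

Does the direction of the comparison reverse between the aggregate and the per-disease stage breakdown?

Yes

Stage IV: the standard therapy 1/5 = 20.0%, Protocol Beta 38/96 = 39.6% → Protocol Beta
Stage II: the standard therapy 57/99 = 57.6%, Protocol Beta 4/5 = 80.0% → Protocol Beta
Stage III: the standard therapy 5/12 = 41.7%, Protocol Beta 8/14 = 57.1% → Protocol Beta
Overall: the standard therapy 63/116 = 54.3%, Protocol Beta 50/115 = 43.5% → the standard therapy
Protocol Beta wins each disease group but the standard therapy wins overall — the comparison reverses. Protocol Beta's patients skew toward stage IV, which has a lower base rate.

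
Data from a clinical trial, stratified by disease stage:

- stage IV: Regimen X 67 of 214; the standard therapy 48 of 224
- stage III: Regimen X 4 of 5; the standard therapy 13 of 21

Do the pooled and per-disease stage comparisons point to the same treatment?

Stage IV: Regimen X 67/214 = 31.3%, the standard therapy 48/224 = 21.4% → Regimen X
Stage III: Regimen X 4/5 = 80.0%, the standard therapy 13/21 = 61.9% → Regimen X
Overall: Regimen X 71/219 = 32.4%, the standard therapy 61/245 = 24.9% → Regimen X
Regimen X wins overall and in every disease group — no reversal.

Yes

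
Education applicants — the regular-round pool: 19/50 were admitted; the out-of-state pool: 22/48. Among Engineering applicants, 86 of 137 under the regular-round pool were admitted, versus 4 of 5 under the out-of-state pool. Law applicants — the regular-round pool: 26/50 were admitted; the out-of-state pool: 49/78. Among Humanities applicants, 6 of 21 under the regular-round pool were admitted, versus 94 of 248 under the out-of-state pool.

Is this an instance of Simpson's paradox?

Yes

Education: the regular-round pool 19/50 = 38.0%, the out-of-state pool 22/48 = 45.8% → the out-of-state pool
Engineering: the regular-round pool 86/137 = 62.8%, the out-of-state pool 4/5 = 80.0% → the out-of-state pool
Law: the regular-round pool 26/50 = 52.0%, the out-of-state pool 49/78 = 62.8% → the out-of-state pool
Humanities: the regular-round pool 6/21 = 28.6%, the out-of-state pool 94/248 = 37.9% → the out-of-state pool
Overall: the regular-round pool 137/258 = 53.1%, the out-of-state pool 169/379 = 44.6% → the regular-round pool
The out-of-state pool wins each department group but the regular-round pool wins overall — the comparison reverses. The out-of-state pool's applicants skew toward Humanities, which has a lower base rate.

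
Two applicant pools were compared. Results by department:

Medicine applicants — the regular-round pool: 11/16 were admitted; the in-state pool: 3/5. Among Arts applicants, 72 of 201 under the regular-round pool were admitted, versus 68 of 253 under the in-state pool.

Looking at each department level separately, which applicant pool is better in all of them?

the regular-round pool

Medicine: the regular-round pool 11/16 = 68.8%, the in-state pool 3/5 = 60.0% → the regular-round pool
Arts: the regular-round pool 72/201 = 35.8%, the in-state pool 68/253 = 26.9% → the regular-round pool
The regular-round pool has the higher rate in both groups.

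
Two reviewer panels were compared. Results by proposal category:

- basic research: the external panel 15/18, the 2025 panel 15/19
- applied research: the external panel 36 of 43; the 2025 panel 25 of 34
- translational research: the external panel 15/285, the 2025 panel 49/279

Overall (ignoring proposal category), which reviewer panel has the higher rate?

the 2025 panel

Basic research: the external panel 15/18 = 83.3%, the 2025 panel 15/19 = 78.9% → the external panel
Applied research: the external panel 36/43 = 83.7%, the 2025 panel 25/34 = 73.5% → the external panel
Translational research: the external panel 15/285 = 5.3%, the 2025 panel 49/279 = 17.6% → the 2025 panel
Overall: the external panel 66/346 = 19.1%, the 2025 panel 89/332 = 26.8% → the 2025 panel
(Neither sweeps every proposal group, but the 2025 panel has the higher pooled rate.)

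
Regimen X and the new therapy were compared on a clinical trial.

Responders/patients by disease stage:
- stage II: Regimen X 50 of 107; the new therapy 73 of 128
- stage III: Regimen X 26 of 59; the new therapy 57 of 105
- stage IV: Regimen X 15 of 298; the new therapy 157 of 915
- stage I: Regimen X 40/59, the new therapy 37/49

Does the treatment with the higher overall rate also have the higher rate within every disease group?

Stage II: Regimen X 50/107 = 46.7%, the new therapy 73/128 = 57.0% → the new therapy
Stage III: Regimen X 26/59 = 44.1%, the new therapy 57/105 = 54.3% → the new therapy
Stage IV: Regimen X 15/298 = 5.0%, the new therapy 157/915 = 17.2% → the new therapy
Stage I: Regimen X 40/59 = 67.8%, the new therapy 37/49 = 75.5% → the new therapy
Overall: Regimen X 131/523 = 25.0%, the new therapy 324/1197 = 27.1% → the new therapy
The new therapy wins overall and in every disease group — no reversal.

Yes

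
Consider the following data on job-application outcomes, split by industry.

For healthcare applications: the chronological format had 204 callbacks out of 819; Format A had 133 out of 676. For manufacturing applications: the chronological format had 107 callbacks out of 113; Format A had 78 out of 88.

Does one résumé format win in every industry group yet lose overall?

Healthcare: the chronological format 204/819 = 24.9%, Format A 133/676 = 19.7% → the chronological format
Manufacturing: the chronological format 107/113 = 94.7%, Format A 78/88 = 88.6% → the chronological format
Overall: the chronological format 311/932 = 33.4%, Format A 211/764 = 27.6% → the chronological format
The chronological format wins overall and in every industry group — no reversal.

No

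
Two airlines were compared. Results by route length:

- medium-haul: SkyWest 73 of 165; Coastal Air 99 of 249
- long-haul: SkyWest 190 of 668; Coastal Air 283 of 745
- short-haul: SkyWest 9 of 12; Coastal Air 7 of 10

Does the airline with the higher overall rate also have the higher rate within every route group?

No

Medium-haul: SkyWest 73/165 = 44.2%, Coastal Air 99/249 = 39.8% → SkyWest
Long-haul: SkyWest 190/668 = 28.4%, Coastal Air 283/745 = 38.0% → Coastal Air
Short-haul: SkyWest 9/12 = 75.0%, Coastal Air 7/10 = 70.0% → SkyWest
Overall: SkyWest 272/845 = 32.2%, Coastal Air 389/1004 = 38.7% → Coastal Air
Neither sweeps: SkyWest wins 2 of 3 groups, Coastal Air wins 1. Coastal Air wins overall but not every group — no Simpson reversal.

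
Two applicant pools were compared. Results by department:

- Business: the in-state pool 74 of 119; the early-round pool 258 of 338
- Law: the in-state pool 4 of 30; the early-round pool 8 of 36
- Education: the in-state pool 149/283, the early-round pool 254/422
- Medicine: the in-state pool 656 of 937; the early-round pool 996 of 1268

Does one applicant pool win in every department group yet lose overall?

No

Business: the in-state pool 74/119 = 62.2%, the early-round pool 258/338 = 76.3% → the early-round pool
Law: the in-state pool 4/30 = 13.3%, the early-round pool 8/36 = 22.2% → the early-round pool
Education: the in-state pool 149/283 = 52.7%, the early-round pool 254/422 = 60.2% → the early-round pool
Medicine: the in-state pool 656/937 = 70.0%, the early-round pool 996/1268 = 78.5% → the early-round pool
Overall: the in-state pool 883/1369 = 64.5%, the early-round pool 1516/2064 = 73.4% → the early-round pool
The early-round pool wins overall and in every department group — no reversal.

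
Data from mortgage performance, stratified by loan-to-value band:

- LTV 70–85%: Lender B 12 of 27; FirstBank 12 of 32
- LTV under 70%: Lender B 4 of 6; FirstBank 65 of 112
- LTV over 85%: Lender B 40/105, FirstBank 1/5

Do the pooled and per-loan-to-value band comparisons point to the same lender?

LTV 70–85%: Lender B 12/27 = 44.4%, FirstBank 12/32 = 37.5% → Lender B
LTV under 70%: Lender B 4/6 = 66.7%, FirstBank 65/112 = 58.0% → Lender B
LTV over 85%: Lender B 40/105 = 38.1%, FirstBank 1/5 = 20.0% → Lender B
Overall: Lender B 56/138 = 40.6%, FirstBank 78/149 = 52.3% → FirstBank
Lender B wins each loan-to-value group but FirstBank wins overall — the comparison reverses. Lender B's loans skew toward LTV over 85%, which has a lower base rate.

No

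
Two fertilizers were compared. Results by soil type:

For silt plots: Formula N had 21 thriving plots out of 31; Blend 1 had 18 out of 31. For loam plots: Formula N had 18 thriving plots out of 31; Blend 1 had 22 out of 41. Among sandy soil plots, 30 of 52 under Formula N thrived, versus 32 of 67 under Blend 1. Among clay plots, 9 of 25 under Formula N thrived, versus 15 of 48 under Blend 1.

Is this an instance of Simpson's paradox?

No

Silt: Formula N 21/31 = 67.7%, Blend 1 18/31 = 58.1% → Formula N
Loam: Formula N 18/31 = 58.1%, Blend 1 22/41 = 53.7% → Formula N
Sandy soil: Formula N 30/52 = 57.7%, Blend 1 32/67 = 47.8% → Formula N
Clay: Formula N 9/25 = 36.0%, Blend 1 15/48 = 31.2% → Formula N
Overall: Formula N 78/139 = 56.1%, Blend 1 87/187 = 46.5% → Formula N
Formula N wins overall and in every soil group — no reversal.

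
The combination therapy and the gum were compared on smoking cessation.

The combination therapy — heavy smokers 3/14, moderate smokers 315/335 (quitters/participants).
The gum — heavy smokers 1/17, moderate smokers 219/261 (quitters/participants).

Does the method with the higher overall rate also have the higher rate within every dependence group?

Heavy smokers: the combination therapy 3/14 = 21.4%, the gum 1/17 = 5.9% → the combination therapy
Moderate smokers: the combination therapy 315/335 = 94.0%, the gum 219/261 = 83.9% → the combination therapy
Overall: the combination therapy 318/349 = 91.1%, the gum 220/278 = 79.1% → the combination therapy
The combination therapy wins overall and in every dependence group — no reversal.

Yes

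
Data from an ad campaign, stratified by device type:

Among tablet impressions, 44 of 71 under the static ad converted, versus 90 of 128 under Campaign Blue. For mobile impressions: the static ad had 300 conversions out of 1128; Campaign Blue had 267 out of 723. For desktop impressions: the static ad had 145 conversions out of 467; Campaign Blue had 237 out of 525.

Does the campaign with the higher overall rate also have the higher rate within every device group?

Tablet: the static ad 44/71 = 62.0%, Campaign Blue 90/128 = 70.3% → Campaign Blue
Mobile: the static ad 300/1128 = 26.6%, Campaign Blue 267/723 = 36.9% → Campaign Blue
Desktop: the static ad 145/467 = 31.0%, Campaign Blue 237/525 = 45.1% → Campaign Blue
Overall: the static ad 489/1666 = 29.4%, Campaign Blue 594/1376 = 43.2% → Campaign Blue
Campaign Blue wins overall and in every device group — no reversal.

Yes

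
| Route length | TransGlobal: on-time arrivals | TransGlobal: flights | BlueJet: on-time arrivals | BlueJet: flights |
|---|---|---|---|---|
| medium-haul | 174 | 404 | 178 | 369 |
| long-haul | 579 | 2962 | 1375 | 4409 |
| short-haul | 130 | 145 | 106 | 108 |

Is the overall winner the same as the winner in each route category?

Medium-haul: TransGlobal 174/404 = 43.1%, BlueJet 178/369 = 48.2% → BlueJet
Long-haul: TransGlobal 579/2962 = 19.5%, BlueJet 1375/4409 = 31.2% → BlueJet
Short-haul: TransGlobal 130/145 = 89.7%, BlueJet 106/108 = 98.1% → BlueJet
Overall: TransGlobal 883/3511 = 25.1%, BlueJet 1659/4886 = 34.0% → BlueJet
BlueJet wins overall and in every route group — no reversal.

Yes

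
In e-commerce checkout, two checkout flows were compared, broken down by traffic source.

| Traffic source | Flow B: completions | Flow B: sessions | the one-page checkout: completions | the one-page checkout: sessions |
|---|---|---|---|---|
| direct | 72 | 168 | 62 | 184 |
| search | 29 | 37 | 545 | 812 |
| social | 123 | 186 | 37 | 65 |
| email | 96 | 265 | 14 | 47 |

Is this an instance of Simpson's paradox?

Direct: Flow B 72/168 = 42.9%, the one-page checkout 62/184 = 33.7% → Flow B
Search: Flow B 29/37 = 78.4%, the one-page checkout 545/812 = 67.1% → Flow B
Social: Flow B 123/186 = 66.1%, the one-page checkout 37/65 = 56.9% → Flow B
Email: Flow B 96/265 = 36.2%, the one-page checkout 14/47 = 29.8% → Flow B
Overall: Flow B 320/656 = 48.8%, the one-page checkout 658/1108 = 59.4% → the one-page checkout
Flow B wins each traffic group but the one-page checkout wins overall — the comparison reverses. Flow B's sessions skew toward email, which has a lower base rate.

Yes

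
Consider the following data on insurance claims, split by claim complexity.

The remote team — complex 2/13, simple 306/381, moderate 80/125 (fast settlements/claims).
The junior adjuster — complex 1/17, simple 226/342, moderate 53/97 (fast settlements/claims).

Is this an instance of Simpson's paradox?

Complex: the remote team 2/13 = 15.4%, the junior adjuster 1/17 = 5.9% → the remote team
Simple: the remote team 306/381 = 80.3%, the junior adjuster 226/342 = 66.1% → the remote team
Moderate: the remote team 80/125 = 64.0%, the junior adjuster 53/97 = 54.6% → the remote team
Overall: the remote team 388/519 = 74.8%, the junior adjuster 280/456 = 61.4% → the remote team
The remote team wins overall and in every claim group — no reversal.

No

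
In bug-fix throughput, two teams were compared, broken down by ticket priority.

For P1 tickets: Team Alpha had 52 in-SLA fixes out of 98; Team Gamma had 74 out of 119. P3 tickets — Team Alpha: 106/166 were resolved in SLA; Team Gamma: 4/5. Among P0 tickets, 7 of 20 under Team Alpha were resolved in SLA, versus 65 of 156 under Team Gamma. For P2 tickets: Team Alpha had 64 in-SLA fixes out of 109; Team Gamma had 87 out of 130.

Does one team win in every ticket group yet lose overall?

Yes

P1: Team Alpha 52/98 = 53.1%, Team Gamma 74/119 = 62.2% → Team Gamma
P3: Team Alpha 106/166 = 63.9%, Team Gamma 4/5 = 80.0% → Team Gamma
P0: Team Alpha 7/20 = 35.0%, Team Gamma 65/156 = 41.7% → Team Gamma
P2: Team Alpha 64/109 = 58.7%, Team Gamma 87/130 = 66.9% → Team Gamma
Overall: Team Alpha 229/393 = 58.3%, Team Gamma 230/410 = 56.1% → Team Alpha
Team Gamma wins each ticket group but Team Alpha wins overall — the comparison reverses. Team Gamma's tickets skew toward P0, which has a lower base rate.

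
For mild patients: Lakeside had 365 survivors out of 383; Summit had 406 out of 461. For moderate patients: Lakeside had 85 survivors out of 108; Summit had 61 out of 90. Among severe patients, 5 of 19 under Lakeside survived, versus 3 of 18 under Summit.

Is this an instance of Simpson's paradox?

Mild: Lakeside 365/383 = 95.3%, Summit 406/461 = 88.1% → Lakeside
Moderate: Lakeside 85/108 = 78.7%, Summit 61/90 = 67.8% → Lakeside
Severe: Lakeside 5/19 = 26.3%, Summit 3/18 = 16.7% → Lakeside
Overall: Lakeside 455/510 = 89.2%, Summit 470/569 = 82.6% → Lakeside
Lakeside wins overall and in every case group — no reversal.

No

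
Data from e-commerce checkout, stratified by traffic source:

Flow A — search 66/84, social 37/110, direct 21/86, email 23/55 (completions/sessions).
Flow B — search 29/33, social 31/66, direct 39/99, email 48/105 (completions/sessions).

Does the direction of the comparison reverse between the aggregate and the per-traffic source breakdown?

Search: Flow A 66/84 = 78.6%, Flow B 29/33 = 87.9% → Flow B
Social: Flow A 37/110 = 33.6%, Flow B 31/66 = 47.0% → Flow B
Direct: Flow A 21/86 = 24.4%, Flow B 39/99 = 39.4% → Flow B
Email: Flow A 23/55 = 41.8%, Flow B 48/105 = 45.7% → Flow B
Overall: Flow A 147/335 = 43.9%, Flow B 147/303 = 48.5% → Flow B
Flow B wins overall and in every traffic group — no reversal.

No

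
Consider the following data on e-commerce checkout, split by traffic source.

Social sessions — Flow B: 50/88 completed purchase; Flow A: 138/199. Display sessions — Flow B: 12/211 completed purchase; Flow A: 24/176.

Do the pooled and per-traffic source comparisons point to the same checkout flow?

Yes

Social: Flow B 50/88 = 56.8%, Flow A 138/199 = 69.3% → Flow A
Display: Flow B 12/211 = 5.7%, Flow A 24/176 = 13.6% → Flow A
Overall: Flow B 62/299 = 20.7%, Flow A 162/375 = 43.2% → Flow A
Flow A wins overall and in every traffic group — no reversal.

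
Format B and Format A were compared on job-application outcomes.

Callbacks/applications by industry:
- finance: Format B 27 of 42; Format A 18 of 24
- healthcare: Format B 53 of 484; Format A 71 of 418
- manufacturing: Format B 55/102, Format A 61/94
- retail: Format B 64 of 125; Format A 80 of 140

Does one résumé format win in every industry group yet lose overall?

No

Finance: Format B 27/42 = 64.3%, Format A 18/24 = 75.0% → Format A
Healthcare: Format B 53/484 = 11.0%, Format A 71/418 = 17.0% → Format A
Manufacturing: Format B 55/102 = 53.9%, Format A 61/94 = 64.9% → Format A
Retail: Format B 64/125 = 51.2%, Format A 80/140 = 57.1% → Format A
Overall: Format B 199/753 = 26.4%, Format A 230/676 = 34.0% → Format A
Format A wins overall and in every industry group — no reversal.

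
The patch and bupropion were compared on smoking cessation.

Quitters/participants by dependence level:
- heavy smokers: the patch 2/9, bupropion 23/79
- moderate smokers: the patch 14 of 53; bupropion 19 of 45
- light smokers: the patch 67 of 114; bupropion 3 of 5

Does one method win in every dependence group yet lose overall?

Yes

Heavy smokers: the patch 2/9 = 22.2%, bupropion 23/79 = 29.1% → bupropion
Moderate smokers: the patch 14/53 = 26.4%, bupropion 19/45 = 42.2% → bupropion
Light smokers: the patch 67/114 = 58.8%, bupropion 3/5 = 60.0% → bupropion
Overall: the patch 83/176 = 47.2%, bupropion 45/129 = 34.9% → the patch
Bupropion wins each dependence group but the patch wins overall — the comparison reverses. Bupropion's participants skew toward heavy smokers, which has a lower base rate.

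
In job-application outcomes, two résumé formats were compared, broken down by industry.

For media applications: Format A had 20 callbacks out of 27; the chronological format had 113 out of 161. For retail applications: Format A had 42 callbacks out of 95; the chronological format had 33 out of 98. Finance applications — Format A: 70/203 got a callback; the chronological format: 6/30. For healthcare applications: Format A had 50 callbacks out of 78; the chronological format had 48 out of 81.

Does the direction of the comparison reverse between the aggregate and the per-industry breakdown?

Media: Format A 20/27 = 74.1%, the chronological format 113/161 = 70.2% → Format A
Retail: Format A 42/95 = 44.2%, the chronological format 33/98 = 33.7% → Format A
Finance: Format A 70/203 = 34.5%, the chronological format 6/30 = 20.0% → Format A
Healthcare: Format A 50/78 = 64.1%, the chronological format 48/81 = 59.3% → Format A
Overall: Format A 182/403 = 45.2%, the chronological format 200/370 = 54.1% → the chronological format
Format A wins each industry group but the chronological format wins overall — the comparison reverses. Format A's applications skew toward finance, which has a lower base rate.

Yes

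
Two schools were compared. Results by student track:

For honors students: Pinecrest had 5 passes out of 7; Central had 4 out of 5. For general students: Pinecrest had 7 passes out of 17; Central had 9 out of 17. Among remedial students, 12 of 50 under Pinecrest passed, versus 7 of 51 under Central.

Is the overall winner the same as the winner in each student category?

Honors: Pinecrest 5/7 = 71.4%, Central 4/5 = 80.0% → Central
General: Pinecrest 7/17 = 41.2%, Central 9/17 = 52.9% → Central
Remedial: Pinecrest 12/50 = 24.0%, Central 7/51 = 13.7% → Pinecrest
Overall: Pinecrest 24/74 = 32.4%, Central 20/73 = 27.4% → Pinecrest
Neither sweeps: Pinecrest wins 1 of 3 groups, Central wins 2. Pinecrest wins overall but not every group — no Simpson reversal.

No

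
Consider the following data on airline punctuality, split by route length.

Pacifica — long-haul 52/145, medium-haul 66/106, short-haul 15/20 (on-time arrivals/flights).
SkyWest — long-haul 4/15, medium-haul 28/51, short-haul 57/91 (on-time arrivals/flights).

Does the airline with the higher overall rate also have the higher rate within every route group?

Long-haul: Pacifica 52/145 = 35.9%, SkyWest 4/15 = 26.7% → Pacifica
Medium-haul: Pacifica 66/106 = 62.3%, SkyWest 28/51 = 54.9% → Pacifica
Short-haul: Pacifica 15/20 = 75.0%, SkyWest 57/91 = 62.6% → Pacifica
Overall: Pacifica 133/271 = 49.1%, SkyWest 89/157 = 56.7% → SkyWest
Pacifica wins each route group but SkyWest wins overall — the comparison reverses. Pacifica's flights skew toward long-haul, which has a lower base rate.

No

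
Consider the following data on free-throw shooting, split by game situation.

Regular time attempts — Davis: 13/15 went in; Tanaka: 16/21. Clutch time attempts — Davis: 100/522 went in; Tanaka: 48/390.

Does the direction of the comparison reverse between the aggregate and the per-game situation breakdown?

Regular time: Davis 13/15 = 86.7%, Tanaka 16/21 = 76.2% → Davis
Clutch time: Davis 100/522 = 19.2%, Tanaka 48/390 = 12.3% → Davis
Overall: Davis 113/537 = 21.0%, Tanaka 64/411 = 15.6% → Davis
Davis wins overall and in every game group — no reversal.

No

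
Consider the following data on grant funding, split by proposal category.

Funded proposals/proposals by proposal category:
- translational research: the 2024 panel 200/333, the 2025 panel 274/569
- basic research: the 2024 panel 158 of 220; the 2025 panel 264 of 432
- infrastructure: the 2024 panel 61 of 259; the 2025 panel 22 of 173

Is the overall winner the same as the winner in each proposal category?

Yes

Translational research: the 2024 panel 200/333 = 60.1%, the 2025 panel 274/569 = 48.2% → the 2024 panel
Basic research: the 2024 panel 158/220 = 71.8%, the 2025 panel 264/432 = 61.1% → the 2024 panel
Infrastructure: the 2024 panel 61/259 = 23.6%, the 2025 panel 22/173 = 12.7% → the 2024 panel
Overall: the 2024 panel 419/812 = 51.6%, the 2025 panel 560/1174 = 47.7% → the 2024 panel
The 2024 panel wins overall and in every proposal group — no reversal.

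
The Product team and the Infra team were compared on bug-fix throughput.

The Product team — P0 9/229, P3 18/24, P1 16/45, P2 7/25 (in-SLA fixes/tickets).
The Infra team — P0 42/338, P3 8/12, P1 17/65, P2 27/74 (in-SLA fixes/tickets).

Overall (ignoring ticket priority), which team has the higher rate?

P0: the Product team 9/229 = 3.9%, the Infra team 42/338 = 12.4% → the Infra team
P3: the Product team 18/24 = 75.0%, the Infra team 8/12 = 66.7% → the Product team
P1: the Product team 16/45 = 35.6%, the Infra team 17/65 = 26.2% → the Product team
P2: the Product team 7/25 = 28.0%, the Infra team 27/74 = 36.5% → the Infra team
Overall: the Product team 50/323 = 15.5%, the Infra team 94/489 = 19.2% → the Infra team
(Neither sweeps every ticket group, but the Infra team has the higher pooled rate.)

the Infra team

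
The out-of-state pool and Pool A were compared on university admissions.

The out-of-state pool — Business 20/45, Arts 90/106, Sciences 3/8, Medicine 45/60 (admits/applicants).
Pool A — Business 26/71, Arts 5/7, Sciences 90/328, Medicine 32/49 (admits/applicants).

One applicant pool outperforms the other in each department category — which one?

Business: the out-of-state pool 20/45 = 44.4%, Pool A 26/71 = 36.6% → the out-of-state pool
Arts: the out-of-state pool 90/106 = 84.9%, Pool A 5/7 = 71.4% → the out-of-state pool
Sciences: the out-of-state pool 3/8 = 37.5%, Pool A 90/328 = 27.4% → the out-of-state pool
Medicine: the out-of-state pool 45/60 = 75.0%, Pool A 32/49 = 65.3% → the out-of-state pool
The out-of-state pool has the higher rate in all 4 groups.

the out-of-state pool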